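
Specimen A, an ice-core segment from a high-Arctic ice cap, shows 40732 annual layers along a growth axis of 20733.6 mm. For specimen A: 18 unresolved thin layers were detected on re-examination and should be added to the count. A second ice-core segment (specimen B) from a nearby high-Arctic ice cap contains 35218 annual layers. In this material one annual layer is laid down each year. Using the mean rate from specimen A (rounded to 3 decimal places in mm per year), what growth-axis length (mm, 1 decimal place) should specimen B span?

17926.0 mm

Specimen A: correcting the raw count gives 40732 + 18 = 40750 true annual layers.
A: 20733.6 mm over 40750 years gives 20733.6 / 40750 ≈ 0.509 mm/year.
B's length ≈ 0.509 × 35218 = 17926.0 mm.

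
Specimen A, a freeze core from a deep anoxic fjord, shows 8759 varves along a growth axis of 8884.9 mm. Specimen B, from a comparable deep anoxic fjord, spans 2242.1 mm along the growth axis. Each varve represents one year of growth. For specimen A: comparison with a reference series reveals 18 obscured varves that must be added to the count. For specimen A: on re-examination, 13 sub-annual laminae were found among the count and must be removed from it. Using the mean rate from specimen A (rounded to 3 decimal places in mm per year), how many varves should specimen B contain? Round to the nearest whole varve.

2211 varves

Specimen A: adjusted count: 8759 − 13 + 18 = 8764 varves.
A: Extension rate ≈ 8884.9 / 8764 = 1.014 mm/year.
B spans 2242.1 / 1.014 = 2211.14 years ≈ 2211 varves.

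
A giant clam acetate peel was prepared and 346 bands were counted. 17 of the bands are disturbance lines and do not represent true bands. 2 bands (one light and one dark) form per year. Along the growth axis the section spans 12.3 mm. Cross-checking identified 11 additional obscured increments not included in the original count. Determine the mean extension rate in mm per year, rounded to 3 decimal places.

0.072 mm per year

Adjusted count: 346 − 17 + 11 = 340 bands.
With 2 bands per year, 340 / 2 = 170 years.
12.3 mm over 170 years gives 12.3 / 170 ≈ 0.072 mm per year.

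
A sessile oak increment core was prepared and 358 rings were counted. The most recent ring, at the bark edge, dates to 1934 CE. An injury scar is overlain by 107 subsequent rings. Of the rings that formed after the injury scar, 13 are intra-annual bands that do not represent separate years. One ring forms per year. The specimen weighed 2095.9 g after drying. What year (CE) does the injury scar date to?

1840 CE

107 rings formed after the injury scar.
107 − 13 false = 94 true rings after the injury scar.
The ring at the bark edge is 1934 CE, so the injury scar dates to 1934 − 94 = 1840 CE.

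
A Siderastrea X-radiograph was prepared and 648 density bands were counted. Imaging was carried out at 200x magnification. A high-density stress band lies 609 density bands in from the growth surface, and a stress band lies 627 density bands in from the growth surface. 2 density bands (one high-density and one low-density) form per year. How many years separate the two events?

The two markers are separated by 627 − 609 = 18 density bands.
With 2 density bands per year, 18 / 2 = 9 years.

9 yr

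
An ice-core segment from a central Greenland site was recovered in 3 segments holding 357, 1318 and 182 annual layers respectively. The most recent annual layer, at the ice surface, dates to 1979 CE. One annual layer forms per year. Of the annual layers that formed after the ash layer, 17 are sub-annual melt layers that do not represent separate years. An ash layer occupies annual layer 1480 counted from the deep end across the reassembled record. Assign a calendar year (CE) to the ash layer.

1619 CE

Total annual layers = 357 + 1318 + 182 = 1857.
The ash layer sits at annual layer 1480 from the deep end, so 1857 − 1480 = 377 annual layers formed after it.
377 − 17 false = 360 true annual layers after the ash layer.
The annual layer at the ice surface is 1979 CE, so the ash layer dates to 1979 − 360 = 1619 CE.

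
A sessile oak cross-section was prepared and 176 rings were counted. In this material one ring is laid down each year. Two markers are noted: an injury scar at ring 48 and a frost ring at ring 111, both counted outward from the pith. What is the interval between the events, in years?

The two markers are separated by 111 − 48 = 63 rings.
One ring per year makes the interval 63 years.

63 yr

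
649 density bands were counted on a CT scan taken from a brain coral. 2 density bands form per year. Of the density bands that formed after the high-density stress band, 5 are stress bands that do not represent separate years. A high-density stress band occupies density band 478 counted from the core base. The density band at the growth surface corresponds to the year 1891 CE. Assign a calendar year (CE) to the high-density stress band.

649 − 478 = 171 density bands lie beyond the high-density stress band toward the growth surface.
Removing the 5 false density bands leaves 171 − 5 = 166 true density bands beyond the high-density stress band.
With 2 density bands per year, 166 / 2 = 83 years.
The density band at the growth surface is 1891 CE, so the high-density stress band dates to 1891 − 83 = 1808 CE.

1808 CE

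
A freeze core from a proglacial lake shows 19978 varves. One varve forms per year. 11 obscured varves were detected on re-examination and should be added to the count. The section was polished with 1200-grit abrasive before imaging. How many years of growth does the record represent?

19989 years

True varve count = 19978 + 11 = 19989.
One varve per year makes the duration 19989 years.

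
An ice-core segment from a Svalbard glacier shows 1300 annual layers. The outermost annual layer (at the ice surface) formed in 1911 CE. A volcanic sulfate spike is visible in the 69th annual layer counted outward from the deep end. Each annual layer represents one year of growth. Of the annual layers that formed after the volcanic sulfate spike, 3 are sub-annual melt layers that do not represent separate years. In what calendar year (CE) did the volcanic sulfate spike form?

1300 − 69 = 1231 annual layers lie beyond the volcanic sulfate spike toward the ice surface.
1231 − 3 false = 1228 true annual layers after the volcanic sulfate spike.
The annual layer at the ice surface is 1911 CE, so the volcanic sulfate spike dates to 1911 − 1228 = 683 CE.

683 CE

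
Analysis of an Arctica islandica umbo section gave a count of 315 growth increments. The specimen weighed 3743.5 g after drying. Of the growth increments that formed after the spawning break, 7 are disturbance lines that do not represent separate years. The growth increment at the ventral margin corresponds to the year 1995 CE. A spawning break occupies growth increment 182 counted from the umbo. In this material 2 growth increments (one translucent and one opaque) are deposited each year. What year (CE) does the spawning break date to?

1932 CE

315 − 182 = 133 growth increments lie beyond the spawning break toward the ventral margin.
133 − 7 false = 126 true growth increments after the spawning break.
126 growth increments at 2 per year is 126 / 2 = 63 years.
Counting back 63 years from 1995 CE places the spawning break in 1995 − 63 = 1932 CE.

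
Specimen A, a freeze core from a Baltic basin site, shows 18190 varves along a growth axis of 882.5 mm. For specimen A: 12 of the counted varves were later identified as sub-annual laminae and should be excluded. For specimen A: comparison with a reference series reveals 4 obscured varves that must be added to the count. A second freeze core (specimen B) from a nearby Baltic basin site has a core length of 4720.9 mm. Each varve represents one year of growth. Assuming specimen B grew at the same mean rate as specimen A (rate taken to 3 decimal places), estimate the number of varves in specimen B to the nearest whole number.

96345 varves

Specimen A: true varve count = 18190 − 12 + 4 = 18182.
A: Mean rate = 882.5 mm / 18182 years ≈ 0.049 mm per year.
For B, 4720.9 / 0.049 = 96344.90 years ≈ 96345 varves.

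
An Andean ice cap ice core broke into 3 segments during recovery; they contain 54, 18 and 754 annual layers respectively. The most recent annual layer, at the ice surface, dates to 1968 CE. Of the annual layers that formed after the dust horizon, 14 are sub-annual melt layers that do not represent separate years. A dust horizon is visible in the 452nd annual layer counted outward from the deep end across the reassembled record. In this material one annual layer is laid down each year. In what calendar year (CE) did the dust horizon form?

Total annual layers = 54 + 18 + 754 = 826.
The dust horizon sits at annual layer 452 from the deep end, so 826 − 452 = 374 annual layers formed after it.
374 − 14 false = 360 true annual layers after the dust horizon.
Counting back 360 years from 1968 CE places the dust horizon in 1968 − 360 = 1608 CE.

1608 CE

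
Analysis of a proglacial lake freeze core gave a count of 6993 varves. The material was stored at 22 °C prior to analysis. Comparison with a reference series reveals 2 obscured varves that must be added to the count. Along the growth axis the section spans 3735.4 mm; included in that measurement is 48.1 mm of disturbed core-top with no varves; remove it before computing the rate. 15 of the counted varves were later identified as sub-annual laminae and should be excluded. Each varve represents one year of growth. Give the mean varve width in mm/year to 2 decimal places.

Adjusted count: 6993 − 15 + 2 = 6980 varves.
Removing the 48.1 mm offcut leaves 3735.4 − 48.1 = 3687.3 mm.
3687.3 mm over 6980 years gives 3687.3 / 6980 ≈ 0.53 mm/year.

0.53 mm/year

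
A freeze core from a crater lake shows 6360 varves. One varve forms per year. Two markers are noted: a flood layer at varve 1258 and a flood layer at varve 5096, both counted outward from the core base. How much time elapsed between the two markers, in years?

3838 years

Separation: 5096 − 1258 = 3838 varves.
One varve per year makes the interval 3838 years.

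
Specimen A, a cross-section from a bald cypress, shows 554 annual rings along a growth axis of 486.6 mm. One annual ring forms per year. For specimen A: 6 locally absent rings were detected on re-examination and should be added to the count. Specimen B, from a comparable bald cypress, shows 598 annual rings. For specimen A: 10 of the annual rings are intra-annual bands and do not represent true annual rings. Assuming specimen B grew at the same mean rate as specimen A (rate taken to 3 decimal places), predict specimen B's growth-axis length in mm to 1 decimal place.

Specimen A: true annual ring count = 554 − 10 + 6 = 550.
A: Extension rate ≈ 486.6 / 550 = 0.885 mm per year.
Length of B = 0.885 × 598 = 529.2 mm.

529.2 mm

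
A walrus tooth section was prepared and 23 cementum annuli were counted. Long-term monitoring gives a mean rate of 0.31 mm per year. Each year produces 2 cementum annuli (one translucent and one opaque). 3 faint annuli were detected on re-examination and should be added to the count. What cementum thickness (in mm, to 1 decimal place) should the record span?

4.0 mm

After corrections the count is 23 + 3 = 26 cementum annuli.
26 cementum annuli at 2 per year is 26 / 2 = 13 years.
Predicted length = 0.31 mm/year × 13 years = 4.0 mm.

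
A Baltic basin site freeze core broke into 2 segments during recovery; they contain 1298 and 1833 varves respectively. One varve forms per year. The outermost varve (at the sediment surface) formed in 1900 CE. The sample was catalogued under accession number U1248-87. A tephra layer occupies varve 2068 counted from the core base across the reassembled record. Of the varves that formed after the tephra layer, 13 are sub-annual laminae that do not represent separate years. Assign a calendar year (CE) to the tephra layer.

850 CE

Total varves = 1298 + 1833 = 3131.
The tephra layer sits at varve 2068 from the core base, so 3131 − 2068 = 1063 varves formed after it.
Removing the 13 false varves leaves 1063 − 13 = 1050 true varves beyond the tephra layer.
1900 − 1050 = 850 CE.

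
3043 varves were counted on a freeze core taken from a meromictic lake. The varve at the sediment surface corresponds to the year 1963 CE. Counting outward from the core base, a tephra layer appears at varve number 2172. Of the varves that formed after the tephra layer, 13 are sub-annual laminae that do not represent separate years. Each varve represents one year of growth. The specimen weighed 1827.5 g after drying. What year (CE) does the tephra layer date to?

Between varve 2172 and the sediment surface there are 3043 − 2172 = 871 varves.
Removing the 13 false varves leaves 871 − 13 = 858 true varves beyond the tephra layer.
1963 − 858 = 1105 CE.

1105 CE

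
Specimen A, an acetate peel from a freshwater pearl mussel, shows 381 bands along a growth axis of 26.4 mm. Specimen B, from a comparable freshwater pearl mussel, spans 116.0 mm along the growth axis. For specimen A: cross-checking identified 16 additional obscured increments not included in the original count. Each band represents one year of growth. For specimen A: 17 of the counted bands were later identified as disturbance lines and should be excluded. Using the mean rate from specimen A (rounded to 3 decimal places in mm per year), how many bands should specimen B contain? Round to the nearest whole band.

Specimen A: true band count = 381 − 17 + 16 = 380.
A: Extension rate ≈ 26.4 / 380 = 0.069 mm per year.
For B, 116.0 / 0.069 = 1681.16 years ≈ 1681 bands.

1681 bands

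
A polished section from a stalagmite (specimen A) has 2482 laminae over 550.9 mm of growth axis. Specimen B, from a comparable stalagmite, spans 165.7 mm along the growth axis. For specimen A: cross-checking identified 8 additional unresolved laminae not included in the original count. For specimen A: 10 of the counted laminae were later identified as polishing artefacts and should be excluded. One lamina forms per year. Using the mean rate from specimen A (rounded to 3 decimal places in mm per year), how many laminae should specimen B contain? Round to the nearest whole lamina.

Specimen A: correcting the raw count gives 2482 − 10 + 8 = 2480 true laminae.
A: Extension rate ≈ 550.9 / 2480 = 0.222 mm/year.
B spans 165.7 / 0.222 = 746.40 years ≈ 746 laminae.

746 laminae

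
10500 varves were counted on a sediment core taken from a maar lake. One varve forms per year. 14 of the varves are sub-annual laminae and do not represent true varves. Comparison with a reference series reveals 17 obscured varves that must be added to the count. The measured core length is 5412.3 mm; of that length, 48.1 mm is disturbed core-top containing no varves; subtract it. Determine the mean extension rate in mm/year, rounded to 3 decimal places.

Adjusted count: 10500 − 14 + 17 = 10503 varves.
The growth record spans 5412.3 − 48.1 = 5364.2 mm.
Extension rate ≈ 5364.2 / 10503 = 0.511 mm/year.

0.511 mm/year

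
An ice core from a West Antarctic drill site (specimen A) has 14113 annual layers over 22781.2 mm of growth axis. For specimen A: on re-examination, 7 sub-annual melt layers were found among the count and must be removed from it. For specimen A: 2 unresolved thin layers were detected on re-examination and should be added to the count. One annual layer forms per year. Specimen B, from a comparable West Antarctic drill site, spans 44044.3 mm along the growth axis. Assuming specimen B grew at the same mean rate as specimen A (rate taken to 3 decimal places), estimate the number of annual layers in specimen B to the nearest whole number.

Specimen A: true annual layer count = 14113 − 7 + 2 = 14108.
A: Extension rate ≈ 22781.2 / 14108 = 1.615 mm/yr.
For B, 44044.3 / 1.615 = 27272.01 years ≈ 27272 annual layers.

27272 annual layers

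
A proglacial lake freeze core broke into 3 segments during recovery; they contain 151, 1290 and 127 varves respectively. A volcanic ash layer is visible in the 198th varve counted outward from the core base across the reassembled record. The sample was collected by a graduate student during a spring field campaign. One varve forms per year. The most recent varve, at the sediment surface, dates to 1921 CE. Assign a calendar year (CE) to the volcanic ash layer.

Total varves = 151 + 1290 + 127 = 1568.
Between varve 198 and the sediment surface there are 1568 − 198 = 1370 varves.
The varve at the sediment surface is 1921 CE, so the volcanic ash layer dates to 1921 − 1370 = 551 CE.

551 CE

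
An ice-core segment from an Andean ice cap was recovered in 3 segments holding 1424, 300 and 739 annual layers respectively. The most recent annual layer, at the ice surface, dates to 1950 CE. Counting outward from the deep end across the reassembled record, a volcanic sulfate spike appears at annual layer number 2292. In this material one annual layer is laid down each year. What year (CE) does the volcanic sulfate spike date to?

1779 CE

Total annual layers = 1424 + 300 + 739 = 2463.
Between annual layer 2292 and the ice surface there are 2463 − 2292 = 171 annual layers.
Counting back 171 years from 1950 CE places the volcanic sulfate spike in 1950 − 171 = 1779 CE.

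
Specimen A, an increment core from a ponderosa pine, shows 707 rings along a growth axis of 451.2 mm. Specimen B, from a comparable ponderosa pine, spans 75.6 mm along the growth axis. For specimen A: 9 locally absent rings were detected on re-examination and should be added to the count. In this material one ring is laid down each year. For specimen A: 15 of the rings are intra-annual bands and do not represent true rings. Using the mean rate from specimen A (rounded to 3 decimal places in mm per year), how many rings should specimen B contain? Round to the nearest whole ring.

Specimen A: after corrections the count is 707 − 15 + 9 = 701 rings.
A: 451.2 mm over 701 years gives 451.2 / 701 ≈ 0.644 mm/year.
B spans 75.6 / 0.644 = 117.39 years ≈ 117 rings.

117 rings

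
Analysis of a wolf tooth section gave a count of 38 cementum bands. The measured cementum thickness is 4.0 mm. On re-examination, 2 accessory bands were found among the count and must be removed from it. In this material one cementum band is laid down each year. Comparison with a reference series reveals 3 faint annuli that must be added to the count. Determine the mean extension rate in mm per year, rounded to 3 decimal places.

After corrections the count is 38 − 2 + 3 = 39 cementum bands.
Extension rate ≈ 4.0 / 39 = 0.103 mm per year.

0.103 mm per year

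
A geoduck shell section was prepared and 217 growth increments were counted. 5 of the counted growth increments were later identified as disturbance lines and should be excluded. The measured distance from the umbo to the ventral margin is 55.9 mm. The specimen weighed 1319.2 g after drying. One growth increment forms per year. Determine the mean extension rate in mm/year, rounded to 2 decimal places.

True growth increment count = 217 − 5 = 212.
Mean rate = 55.9 mm / 212 years ≈ 0.26 mm/year.

0.26 mm/year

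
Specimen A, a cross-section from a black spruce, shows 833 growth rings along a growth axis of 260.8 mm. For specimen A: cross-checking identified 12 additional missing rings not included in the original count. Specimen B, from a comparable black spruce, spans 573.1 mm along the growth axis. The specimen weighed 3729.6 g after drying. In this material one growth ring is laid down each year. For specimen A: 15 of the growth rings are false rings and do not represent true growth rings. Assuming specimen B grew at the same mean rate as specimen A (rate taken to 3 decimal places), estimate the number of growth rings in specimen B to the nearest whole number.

Specimen A: adjusted count: 833 − 15 + 12 = 830 growth rings.
A: 260.8 mm over 830 years gives 260.8 / 830 ≈ 0.314 mm/year.
For B, 573.1 / 0.314 = 1825.16 years ≈ 1825 growth rings.

1825 growth rings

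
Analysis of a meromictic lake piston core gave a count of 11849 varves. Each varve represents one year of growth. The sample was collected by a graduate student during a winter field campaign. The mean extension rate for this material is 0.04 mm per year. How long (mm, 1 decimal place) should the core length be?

474.0 mm

The record spans 11849 years at 0.04 mm per year.
Length ≈ 0.04 × 11849 = 474.0 mm.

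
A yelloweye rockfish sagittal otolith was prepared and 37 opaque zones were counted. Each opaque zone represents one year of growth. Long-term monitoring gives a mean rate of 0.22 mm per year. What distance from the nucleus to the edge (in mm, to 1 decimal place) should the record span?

8.1 mm

The record spans 37 years at 0.22 mm per year.
Length ≈ 0.22 × 37 = 8.1 mm.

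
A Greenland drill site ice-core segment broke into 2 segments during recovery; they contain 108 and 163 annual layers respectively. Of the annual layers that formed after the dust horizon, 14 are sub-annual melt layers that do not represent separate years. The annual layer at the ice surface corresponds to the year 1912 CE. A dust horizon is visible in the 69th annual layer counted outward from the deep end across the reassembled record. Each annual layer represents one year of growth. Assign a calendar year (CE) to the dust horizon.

1724 CE

Total annual layers = 108 + 163 = 271.
271 − 69 = 202 annual layers lie beyond the dust horizon toward the ice surface.
Excluding 14 false annual layers: 202 − 14 = 188.
Counting back 188 years from 1912 CE places the dust horizon in 1912 − 188 = 1724 CE.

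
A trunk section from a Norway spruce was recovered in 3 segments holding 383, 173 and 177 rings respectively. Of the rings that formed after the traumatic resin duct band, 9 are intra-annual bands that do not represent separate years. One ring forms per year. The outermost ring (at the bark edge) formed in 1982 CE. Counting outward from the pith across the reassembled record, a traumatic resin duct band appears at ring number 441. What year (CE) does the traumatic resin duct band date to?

Total rings = 383 + 173 + 177 = 733.
733 − 441 = 292 rings lie beyond the traumatic resin duct band toward the bark edge.
292 − 9 false = 283 true rings after the traumatic resin duct band.
1982 − 283 = 1699 CE.

1699 CE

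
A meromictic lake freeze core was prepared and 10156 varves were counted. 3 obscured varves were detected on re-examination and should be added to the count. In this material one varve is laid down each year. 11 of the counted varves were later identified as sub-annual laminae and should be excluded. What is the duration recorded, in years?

10148 years

After corrections the count is 10156 − 11 + 3 = 10148 varves.
One varve per year makes the duration 10148 years.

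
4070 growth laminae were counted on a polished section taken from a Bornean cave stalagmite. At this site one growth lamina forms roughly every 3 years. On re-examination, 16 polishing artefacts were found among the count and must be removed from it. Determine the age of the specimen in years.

Adjusted count: 4070 − 16 = 4054 growth laminae.
Multiplying by 3 years per growth lamina: 4054 × 3 = 12162 years.

12162 years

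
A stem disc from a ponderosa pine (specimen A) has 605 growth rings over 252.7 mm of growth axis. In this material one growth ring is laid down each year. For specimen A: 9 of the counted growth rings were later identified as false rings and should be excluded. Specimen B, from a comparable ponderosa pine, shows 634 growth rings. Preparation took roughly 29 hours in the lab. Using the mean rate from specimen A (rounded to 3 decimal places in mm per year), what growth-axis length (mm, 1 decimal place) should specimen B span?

268.8 mm

Specimen A: adjusted count: 605 − 9 = 596 growth rings.
A: Extension rate ≈ 252.7 / 596 = 0.424 mm/year.
B's length ≈ 0.424 × 634 = 268.8 mm.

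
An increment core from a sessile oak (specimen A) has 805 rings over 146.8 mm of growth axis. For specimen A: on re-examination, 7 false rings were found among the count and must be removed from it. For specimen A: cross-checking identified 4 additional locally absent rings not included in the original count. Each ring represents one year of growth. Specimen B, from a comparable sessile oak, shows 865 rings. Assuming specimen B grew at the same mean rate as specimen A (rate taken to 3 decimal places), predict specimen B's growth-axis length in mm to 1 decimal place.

Specimen A: adjusted count: 805 − 7 + 4 = 802 rings.
A: 146.8 mm over 802 years gives 146.8 / 802 ≈ 0.183 mm/yr.
For B, 0.183 mm/year × 865 years = 158.3 mm.

158.3 mm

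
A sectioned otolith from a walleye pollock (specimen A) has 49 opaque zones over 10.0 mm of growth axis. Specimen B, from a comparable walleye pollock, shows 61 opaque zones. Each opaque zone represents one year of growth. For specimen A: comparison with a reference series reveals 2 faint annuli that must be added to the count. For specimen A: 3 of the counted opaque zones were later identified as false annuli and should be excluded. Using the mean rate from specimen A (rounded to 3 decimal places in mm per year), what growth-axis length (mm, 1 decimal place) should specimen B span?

Specimen A: true opaque zone count = 49 − 3 + 2 = 48.
A: Mean rate = 10.0 mm / 48 years ≈ 0.208 mm/year.
For B, 0.208 mm/year × 61 years = 12.7 mm.

12.7 mm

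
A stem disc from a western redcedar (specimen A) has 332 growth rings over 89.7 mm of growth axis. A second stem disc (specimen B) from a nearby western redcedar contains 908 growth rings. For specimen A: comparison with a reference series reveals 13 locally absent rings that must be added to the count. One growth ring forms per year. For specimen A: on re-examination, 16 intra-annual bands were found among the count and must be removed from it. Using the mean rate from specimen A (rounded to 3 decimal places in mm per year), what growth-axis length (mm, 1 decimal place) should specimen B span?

247.9 mm

Specimen A: true growth ring count = 332 − 16 + 13 = 329.
A: Extension rate ≈ 89.7 / 329 = 0.273 mm/yr.
B's length ≈ 0.273 × 908 = 247.9 mm.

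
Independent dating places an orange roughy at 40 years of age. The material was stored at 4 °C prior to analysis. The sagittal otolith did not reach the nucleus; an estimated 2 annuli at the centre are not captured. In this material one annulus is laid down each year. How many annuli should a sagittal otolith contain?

38 annuli

Expected annuli over 40 years: 40.
Less the 2 uncaptured annuli: 40 − 2 = 38.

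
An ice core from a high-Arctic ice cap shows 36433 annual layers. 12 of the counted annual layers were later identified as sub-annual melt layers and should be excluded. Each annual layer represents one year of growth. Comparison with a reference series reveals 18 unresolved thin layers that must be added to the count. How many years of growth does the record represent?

True annual layer count = 36433 − 12 + 18 = 36439.
One annual layer per year makes the duration 36439 years.

36439 years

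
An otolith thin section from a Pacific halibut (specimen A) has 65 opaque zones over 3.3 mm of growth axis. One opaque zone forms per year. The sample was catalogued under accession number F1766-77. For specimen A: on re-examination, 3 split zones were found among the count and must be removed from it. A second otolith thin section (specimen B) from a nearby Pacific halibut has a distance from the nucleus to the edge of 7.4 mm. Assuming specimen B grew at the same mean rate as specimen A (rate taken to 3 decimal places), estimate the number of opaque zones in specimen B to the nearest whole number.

Specimen A: after corrections the count is 65 − 3 = 62 opaque zones.
A: 3.3 mm over 62 years gives 3.3 / 62 ≈ 0.053 mm/yr.
For B, 7.4 / 0.053 = 139.62 years ≈ 140 opaque zones.

140 opaque zones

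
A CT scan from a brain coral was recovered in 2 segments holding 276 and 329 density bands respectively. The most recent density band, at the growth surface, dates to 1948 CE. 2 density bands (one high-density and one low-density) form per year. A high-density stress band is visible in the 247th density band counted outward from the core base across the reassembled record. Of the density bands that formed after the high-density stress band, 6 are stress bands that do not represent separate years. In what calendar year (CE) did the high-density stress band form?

Total density bands = 276 + 329 = 605.
Between density band 247 and the growth surface there are 605 − 247 = 358 density bands.
Excluding 6 false density bands: 358 − 6 = 352.
With 2 density bands per year, 352 / 2 = 176 years.
Counting back 176 years from 1948 CE places the high-density stress band in 1948 − 176 = 1772 CE.

1772 CE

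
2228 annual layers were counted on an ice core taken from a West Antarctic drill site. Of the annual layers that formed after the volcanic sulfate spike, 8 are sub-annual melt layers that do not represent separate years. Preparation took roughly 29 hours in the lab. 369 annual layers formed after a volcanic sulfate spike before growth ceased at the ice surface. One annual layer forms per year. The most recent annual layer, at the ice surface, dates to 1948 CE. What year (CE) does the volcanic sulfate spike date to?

1587 CE

369 annual layers formed after the volcanic sulfate spike.
369 − 8 false = 361 true annual layers after the volcanic sulfate spike.
The annual layer at the ice surface is 1948 CE, so the volcanic sulfate spike dates to 1948 − 361 = 1587 CE.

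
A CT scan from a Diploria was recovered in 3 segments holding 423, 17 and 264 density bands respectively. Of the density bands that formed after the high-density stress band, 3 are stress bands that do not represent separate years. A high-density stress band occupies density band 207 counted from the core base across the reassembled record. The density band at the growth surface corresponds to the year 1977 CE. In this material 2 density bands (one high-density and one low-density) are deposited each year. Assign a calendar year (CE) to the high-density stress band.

1730 CE

Total density bands = 423 + 17 + 264 = 704.
704 − 207 = 497 density bands lie beyond the high-density stress band toward the growth surface.
Excluding 3 false density bands: 497 − 3 = 494.
With 2 density bands per year, 494 / 2 = 247 years.
1977 − 247 = 1730 CE.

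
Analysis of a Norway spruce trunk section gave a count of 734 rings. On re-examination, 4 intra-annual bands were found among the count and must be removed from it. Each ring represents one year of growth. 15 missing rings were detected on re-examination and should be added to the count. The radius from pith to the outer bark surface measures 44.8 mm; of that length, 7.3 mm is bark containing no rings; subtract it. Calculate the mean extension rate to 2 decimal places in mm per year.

Adjusted count: 734 − 4 + 15 = 745 rings.
Removing the 7.3 mm offcut leaves 44.8 − 7.3 = 37.5 mm.
Mean rate = 37.5 mm / 745 years ≈ 0.05 mm per year.

0.05 mm per year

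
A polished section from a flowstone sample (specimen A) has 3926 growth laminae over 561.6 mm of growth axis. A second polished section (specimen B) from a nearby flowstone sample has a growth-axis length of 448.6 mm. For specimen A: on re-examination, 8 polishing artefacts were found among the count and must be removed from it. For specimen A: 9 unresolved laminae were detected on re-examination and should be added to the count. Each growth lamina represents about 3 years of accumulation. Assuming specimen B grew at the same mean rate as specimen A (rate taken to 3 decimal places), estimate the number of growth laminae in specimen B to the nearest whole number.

Specimen A: true growth lamina count = 3926 − 8 + 9 = 3927.
Specimen A: at 3 years per growth lamina, 3927 × 3 = 11781 years.
A: Extension rate ≈ 561.6 / 11781 = 0.048 mm/year.
B spans 448.6 / 0.048 = 9345.83 years; at 3 years per growth lamina that is 9345.83 / 3 ≈ 3115 growth laminae.

3115 growth laminae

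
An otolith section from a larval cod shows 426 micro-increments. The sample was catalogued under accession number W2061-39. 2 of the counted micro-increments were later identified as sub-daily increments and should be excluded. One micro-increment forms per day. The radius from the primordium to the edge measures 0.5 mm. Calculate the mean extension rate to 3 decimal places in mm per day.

Adjusted count: 426 − 2 = 424 micro-increments.
0.5 mm over 424 days gives 0.5 / 424 ≈ 0.001 mm per day.

0.001 mm per day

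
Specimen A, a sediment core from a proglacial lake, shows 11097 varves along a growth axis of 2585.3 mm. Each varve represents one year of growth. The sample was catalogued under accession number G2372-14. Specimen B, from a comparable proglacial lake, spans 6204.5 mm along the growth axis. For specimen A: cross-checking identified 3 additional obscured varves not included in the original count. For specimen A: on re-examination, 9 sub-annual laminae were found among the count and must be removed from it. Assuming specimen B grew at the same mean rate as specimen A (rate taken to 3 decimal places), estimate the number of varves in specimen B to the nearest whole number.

Specimen A: after corrections the count is 11097 − 9 + 3 = 11091 varves.
A: Extension rate ≈ 2585.3 / 11091 = 0.233 mm/yr.
For B, 6204.5 / 0.233 = 26628.76 years ≈ 26629 varves.

26629 varves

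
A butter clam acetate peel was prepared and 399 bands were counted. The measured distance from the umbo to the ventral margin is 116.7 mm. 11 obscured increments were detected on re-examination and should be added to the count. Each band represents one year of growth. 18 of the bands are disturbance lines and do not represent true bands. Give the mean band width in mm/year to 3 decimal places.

0.298 mm/year

True band count = 399 − 18 + 11 = 392.
Mean rate = 116.7 mm / 392 years ≈ 0.298 mm/year.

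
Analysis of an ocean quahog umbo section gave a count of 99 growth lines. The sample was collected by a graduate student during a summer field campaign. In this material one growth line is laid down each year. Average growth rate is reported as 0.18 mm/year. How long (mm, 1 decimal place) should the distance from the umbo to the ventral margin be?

The record spans 99 years at 0.18 mm per year.
Length ≈ 0.18 × 99 = 17.8 mm.

17.8 mm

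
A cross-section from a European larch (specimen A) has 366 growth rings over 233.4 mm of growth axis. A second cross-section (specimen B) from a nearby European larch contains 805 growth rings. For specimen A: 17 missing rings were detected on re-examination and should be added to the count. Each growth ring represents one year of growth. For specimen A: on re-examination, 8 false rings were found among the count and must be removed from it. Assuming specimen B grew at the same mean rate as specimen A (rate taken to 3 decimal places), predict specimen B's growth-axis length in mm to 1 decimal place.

500.7 mm

Specimen A: adjusted count: 366 − 8 + 17 = 375 growth rings.
A: Extension rate ≈ 233.4 / 375 = 0.622 mm/yr.
For B, 0.622 mm/year × 805 years = 500.7 mm.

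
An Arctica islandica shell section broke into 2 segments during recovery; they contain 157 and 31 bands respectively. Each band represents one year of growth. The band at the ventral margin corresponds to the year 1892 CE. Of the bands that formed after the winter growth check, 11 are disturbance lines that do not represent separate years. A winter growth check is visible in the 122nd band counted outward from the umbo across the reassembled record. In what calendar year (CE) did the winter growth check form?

Total bands = 157 + 31 = 188.
188 − 122 = 66 bands lie beyond the winter growth check toward the ventral margin.
Excluding 11 false bands: 66 − 11 = 55.
1892 − 55 = 1837 CE.

1837 CE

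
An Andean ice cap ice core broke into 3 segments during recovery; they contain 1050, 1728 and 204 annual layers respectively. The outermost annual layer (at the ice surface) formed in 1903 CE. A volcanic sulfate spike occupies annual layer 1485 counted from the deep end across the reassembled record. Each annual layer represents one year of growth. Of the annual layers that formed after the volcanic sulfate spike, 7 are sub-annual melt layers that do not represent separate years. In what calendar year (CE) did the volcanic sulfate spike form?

Total annual layers = 1050 + 1728 + 204 = 2982.
2982 − 1485 = 1497 annual layers lie beyond the volcanic sulfate spike toward the ice surface.
1497 − 7 false = 1490 true annual layers after the volcanic sulfate spike.
1903 − 1490 = 413 CE.

413 CE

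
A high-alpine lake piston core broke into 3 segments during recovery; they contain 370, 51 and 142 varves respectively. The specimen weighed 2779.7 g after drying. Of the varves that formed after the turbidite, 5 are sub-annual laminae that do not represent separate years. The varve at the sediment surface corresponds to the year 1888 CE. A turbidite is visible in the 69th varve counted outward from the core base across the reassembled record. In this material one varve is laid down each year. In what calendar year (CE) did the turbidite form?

Total varves = 370 + 51 + 142 = 563.
The turbidite sits at varve 69 from the core base, so 563 − 69 = 494 varves formed after it.
Excluding 5 false varves: 494 − 5 = 489.
1888 − 489 = 1399 CE.

1399 CE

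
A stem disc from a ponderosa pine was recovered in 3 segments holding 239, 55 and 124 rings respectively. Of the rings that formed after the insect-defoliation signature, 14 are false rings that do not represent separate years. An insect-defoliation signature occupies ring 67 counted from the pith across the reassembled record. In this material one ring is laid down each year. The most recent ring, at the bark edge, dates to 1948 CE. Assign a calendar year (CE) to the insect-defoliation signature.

Total rings = 239 + 55 + 124 = 418.
418 − 67 = 351 rings lie beyond the insect-defoliation signature toward the bark edge.
Excluding 14 false rings: 351 − 14 = 337.
1948 − 337 = 1611 CE.

1611 CE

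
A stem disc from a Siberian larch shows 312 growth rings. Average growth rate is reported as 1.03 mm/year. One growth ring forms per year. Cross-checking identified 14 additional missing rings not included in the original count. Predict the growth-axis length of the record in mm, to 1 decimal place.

Correcting the raw count gives 312 + 14 = 326 true growth rings.
Length ≈ 1.03 × 326 = 335.8 mm.

335.8 mm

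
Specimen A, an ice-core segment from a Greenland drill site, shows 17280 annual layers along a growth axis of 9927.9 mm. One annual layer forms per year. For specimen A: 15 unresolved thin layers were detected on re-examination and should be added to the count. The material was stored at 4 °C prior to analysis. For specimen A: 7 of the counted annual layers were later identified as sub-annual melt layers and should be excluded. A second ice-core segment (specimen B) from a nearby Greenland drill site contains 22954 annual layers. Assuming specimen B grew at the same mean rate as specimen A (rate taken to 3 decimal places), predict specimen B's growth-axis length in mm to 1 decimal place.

13175.6 mm

Specimen A: after corrections the count is 17280 − 7 + 15 = 17288 annual layers.
A: 9927.9 mm over 17288 years gives 9927.9 / 17288 ≈ 0.574 mm/year.
B's length ≈ 0.574 × 22954 = 13175.6 mm.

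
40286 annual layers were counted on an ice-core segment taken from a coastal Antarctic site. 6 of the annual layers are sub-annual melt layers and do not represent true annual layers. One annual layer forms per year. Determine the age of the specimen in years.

Correcting the raw count gives 40286 − 6 = 40280 true annual layers.
With a one-to-one annual layer periodicity this is 40280 years.

40280 years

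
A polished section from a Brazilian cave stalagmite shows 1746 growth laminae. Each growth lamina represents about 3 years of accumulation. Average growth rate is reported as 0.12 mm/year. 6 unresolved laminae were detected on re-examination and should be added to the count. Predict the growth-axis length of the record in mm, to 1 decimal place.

After corrections the count is 1746 + 6 = 1752 growth laminae.
Multiplying by 3 years per growth lamina: 1752 × 3 = 5256 years.
Predicted length = 0.12 mm/year × 5256 years = 630.7 mm.

630.7 mm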